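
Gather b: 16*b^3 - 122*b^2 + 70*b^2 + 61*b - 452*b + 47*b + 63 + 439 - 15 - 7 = 16*b^3 - 52*b^2 - 344*b + 480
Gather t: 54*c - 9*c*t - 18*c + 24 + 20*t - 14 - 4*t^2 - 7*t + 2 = 36*c - 4*t^2 + t*(13 - 9*c) + 12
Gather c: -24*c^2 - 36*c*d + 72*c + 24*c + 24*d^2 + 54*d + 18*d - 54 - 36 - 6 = -24*c^2 + c*(96 - 36*d) + 24*d^2 + 72*d - 96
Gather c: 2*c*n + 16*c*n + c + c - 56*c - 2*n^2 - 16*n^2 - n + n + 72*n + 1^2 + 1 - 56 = c*(18*n - 54) - 18*n^2 + 72*n - 54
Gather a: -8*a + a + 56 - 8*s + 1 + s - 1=-7*a - 7*s + 56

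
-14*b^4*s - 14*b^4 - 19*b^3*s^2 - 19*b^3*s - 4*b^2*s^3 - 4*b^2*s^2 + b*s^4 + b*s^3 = (-7*b + s)*(b + s)*(2*b + s)*(b*s + b)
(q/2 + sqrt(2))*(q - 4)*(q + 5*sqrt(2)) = q^3/2 - 2*q^2 + 7*sqrt(2)*q^2/2 - 14*sqrt(2)*q + 10*q - 40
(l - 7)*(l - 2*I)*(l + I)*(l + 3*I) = l^4 - 7*l^3 + 2*I*l^3 + 5*l^2 - 14*I*l^2 - 35*l + 6*I*l - 42*I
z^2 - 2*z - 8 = (z - 4)*(z + 2)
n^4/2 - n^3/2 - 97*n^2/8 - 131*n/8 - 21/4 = (n/2 + 1/2)*(n - 6)*(n + 1/2)*(n + 7/2)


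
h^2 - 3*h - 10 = (h - 5)*(h + 2)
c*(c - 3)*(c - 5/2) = c^3 - 11*c^2/2 + 15*c/2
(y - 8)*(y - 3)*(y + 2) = y^3 - 9*y^2 + 2*y + 48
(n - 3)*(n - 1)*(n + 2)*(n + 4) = n^4 + 2*n^3 - 13*n^2 - 14*n + 24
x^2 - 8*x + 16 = (x - 4)^2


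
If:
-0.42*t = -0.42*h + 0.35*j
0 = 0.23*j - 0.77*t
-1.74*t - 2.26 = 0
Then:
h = -4.92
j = -4.35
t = -1.30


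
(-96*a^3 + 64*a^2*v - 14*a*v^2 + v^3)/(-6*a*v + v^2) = 16*a^2/v - 8*a + v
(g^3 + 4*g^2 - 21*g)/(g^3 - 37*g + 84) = g/(g - 4)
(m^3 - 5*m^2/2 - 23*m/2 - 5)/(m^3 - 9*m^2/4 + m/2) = 2*(2*m^3 - 5*m^2 - 23*m - 10)/(m*(4*m^2 - 9*m + 2))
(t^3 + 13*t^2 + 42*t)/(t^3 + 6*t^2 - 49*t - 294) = t/(t - 7)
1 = 1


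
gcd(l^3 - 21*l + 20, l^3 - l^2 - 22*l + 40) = l^2 + l - 20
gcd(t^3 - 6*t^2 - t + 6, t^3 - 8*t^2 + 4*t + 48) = t - 6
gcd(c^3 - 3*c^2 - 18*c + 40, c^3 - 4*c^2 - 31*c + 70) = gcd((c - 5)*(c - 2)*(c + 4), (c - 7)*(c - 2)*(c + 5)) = c - 2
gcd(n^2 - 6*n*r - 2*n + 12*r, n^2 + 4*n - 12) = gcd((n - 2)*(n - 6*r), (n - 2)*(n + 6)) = n - 2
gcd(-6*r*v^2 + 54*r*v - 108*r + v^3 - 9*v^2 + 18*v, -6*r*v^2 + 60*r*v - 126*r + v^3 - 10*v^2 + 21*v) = 6*r*v - 18*r - v^2 + 3*v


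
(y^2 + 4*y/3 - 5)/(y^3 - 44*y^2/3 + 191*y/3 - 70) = (y + 3)/(y^2 - 13*y + 42)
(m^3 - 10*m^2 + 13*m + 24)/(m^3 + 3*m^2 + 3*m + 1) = (m^2 - 11*m + 24)/(m^2 + 2*m + 1)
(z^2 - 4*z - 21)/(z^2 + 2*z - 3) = (z - 7)/(z - 1)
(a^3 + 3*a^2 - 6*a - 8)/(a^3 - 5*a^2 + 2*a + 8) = (a + 4)/(a - 4)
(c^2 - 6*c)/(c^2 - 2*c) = (c - 6)/(c - 2)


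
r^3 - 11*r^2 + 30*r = r*(r - 6)*(r - 5)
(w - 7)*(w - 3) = w^2 - 10*w + 21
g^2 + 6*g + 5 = (g + 1)*(g + 5)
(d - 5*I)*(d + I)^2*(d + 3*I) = d^4 + 18*d^2 + 32*I*d - 15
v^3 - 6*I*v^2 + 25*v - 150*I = (v - 6*I)*(v - 5*I)*(v + 5*I)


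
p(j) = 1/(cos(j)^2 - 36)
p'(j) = 2*sin(j)*cos(j)/(cos(j)^2 - 36)^2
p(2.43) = -0.03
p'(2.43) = -0.00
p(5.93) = -0.03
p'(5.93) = -0.00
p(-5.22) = -0.03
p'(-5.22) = 0.00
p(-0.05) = -0.03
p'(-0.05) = -0.00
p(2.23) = -0.03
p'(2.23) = -0.00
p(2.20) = -0.03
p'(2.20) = -0.00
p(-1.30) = -0.03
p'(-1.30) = -0.00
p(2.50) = -0.03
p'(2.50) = -0.00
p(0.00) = -0.03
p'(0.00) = 0.00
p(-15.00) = -0.03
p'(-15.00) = 0.00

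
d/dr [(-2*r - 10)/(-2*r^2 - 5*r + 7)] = 2*(2*r^2 + 5*r - (r + 5)*(4*r + 5) - 7)/(2*r^2 + 5*r - 7)^2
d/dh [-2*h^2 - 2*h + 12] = -4*h - 2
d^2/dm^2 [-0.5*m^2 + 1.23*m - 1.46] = -1.00000000000000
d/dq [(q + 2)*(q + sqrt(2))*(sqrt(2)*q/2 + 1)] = 3*sqrt(2)*q^2/2 + 2*sqrt(2)*q + 4*q + sqrt(2) + 4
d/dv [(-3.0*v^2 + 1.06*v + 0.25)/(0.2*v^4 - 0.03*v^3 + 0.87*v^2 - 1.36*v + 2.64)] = (1.2*v^5 - 0.726*v^4 - 0.136399999999999*v^3 + 3.1803*v^2 - 16.275*v + 3.1384)/(0.04*v^8 - 0.012*v^7 + 0.3489*v^6 - 0.5962*v^5 + 1.8945*v^4 - 2.5248*v^3 + 6.4432*v^2 - 7.1808*v + 6.9696)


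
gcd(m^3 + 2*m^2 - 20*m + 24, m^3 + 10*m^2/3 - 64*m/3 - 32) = m + 6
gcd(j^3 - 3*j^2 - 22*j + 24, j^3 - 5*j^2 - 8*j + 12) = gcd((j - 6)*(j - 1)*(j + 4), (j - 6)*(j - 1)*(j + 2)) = j^2 - 7*j + 6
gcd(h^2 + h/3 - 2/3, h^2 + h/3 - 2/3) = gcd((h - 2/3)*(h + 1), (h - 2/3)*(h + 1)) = h^2 + h/3 - 2/3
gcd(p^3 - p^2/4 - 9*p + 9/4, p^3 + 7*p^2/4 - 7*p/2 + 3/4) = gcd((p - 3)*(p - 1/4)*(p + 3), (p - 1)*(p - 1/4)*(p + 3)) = p^2 + 11*p/4 - 3/4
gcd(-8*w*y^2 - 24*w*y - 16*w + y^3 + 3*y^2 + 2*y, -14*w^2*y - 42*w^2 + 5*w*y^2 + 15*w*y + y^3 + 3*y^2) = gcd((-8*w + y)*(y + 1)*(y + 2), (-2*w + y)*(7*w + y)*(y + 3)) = 1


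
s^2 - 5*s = s*(s - 5)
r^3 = r^3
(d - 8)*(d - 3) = d^2 - 11*d + 24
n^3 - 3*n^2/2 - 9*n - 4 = (n - 4)*(n + 1/2)*(n + 2)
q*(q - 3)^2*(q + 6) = q^4 - 27*q^2 + 54*q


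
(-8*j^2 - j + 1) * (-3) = 24*j^2 + 3*j - 3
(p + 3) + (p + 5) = 2*p + 8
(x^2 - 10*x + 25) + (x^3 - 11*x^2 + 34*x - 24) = x^3 - 10*x^2 + 24*x + 1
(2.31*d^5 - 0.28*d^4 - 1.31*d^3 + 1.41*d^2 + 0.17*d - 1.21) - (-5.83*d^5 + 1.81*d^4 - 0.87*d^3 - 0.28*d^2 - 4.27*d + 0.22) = 8.14*d^5 - 2.09*d^4 - 0.44*d^3 + 1.69*d^2 + 4.44*d - 1.43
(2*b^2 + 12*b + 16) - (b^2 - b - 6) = b^2 + 13*b + 22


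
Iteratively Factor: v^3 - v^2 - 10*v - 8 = (v + 2)*(v^2 - 3*v - 4) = (v + 1)*(v + 2)*(v - 4)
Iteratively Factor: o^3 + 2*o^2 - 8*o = (o + 4)*(o^2 - 2*o) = (o - 2)*(o + 4)*(o)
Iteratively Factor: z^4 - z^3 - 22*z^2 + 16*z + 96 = (z - 3)*(z^3 + 2*z^2 - 16*z - 32) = (z - 4)*(z - 3)*(z^2 + 6*z + 8) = (z - 4)*(z - 3)*(z + 4)*(z + 2)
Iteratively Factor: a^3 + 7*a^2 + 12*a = (a)*(a^2 + 7*a + 12) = a*(a + 3)*(a + 4)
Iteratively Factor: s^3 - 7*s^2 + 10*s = (s)*(s^2 - 7*s + 10) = s*(s - 2)*(s - 5)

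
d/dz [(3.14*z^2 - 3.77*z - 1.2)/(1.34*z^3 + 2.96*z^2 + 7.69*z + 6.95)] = (-4.2076*z^4 + 10.1036*z^3 + 40.1298*z^2 + 50.75*z - 16.9735)/(1.7956*z^6 + 7.9328*z^5 + 29.3708*z^4 + 64.1508*z^3 + 100.2801*z^2 + 106.891*z + 48.3025)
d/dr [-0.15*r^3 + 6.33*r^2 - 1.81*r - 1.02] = -0.45*r^2 + 12.66*r - 1.81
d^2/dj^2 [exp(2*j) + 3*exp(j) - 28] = (4*exp(j) + 3)*exp(j)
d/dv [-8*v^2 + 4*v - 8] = 4 - 16*v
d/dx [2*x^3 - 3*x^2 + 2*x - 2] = 6*x^2 - 6*x + 2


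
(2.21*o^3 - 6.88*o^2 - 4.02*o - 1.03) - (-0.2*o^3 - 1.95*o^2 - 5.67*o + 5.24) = 2.41*o^3 - 4.93*o^2 + 1.65*o - 6.27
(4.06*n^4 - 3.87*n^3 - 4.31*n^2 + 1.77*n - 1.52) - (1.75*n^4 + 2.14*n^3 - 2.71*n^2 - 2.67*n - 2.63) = 2.31*n^4 - 6.01*n^3 - 1.6*n^2 + 4.44*n + 1.11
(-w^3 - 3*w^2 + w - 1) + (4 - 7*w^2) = -w^3 - 10*w^2 + w + 3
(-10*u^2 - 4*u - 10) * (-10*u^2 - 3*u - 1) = 100*u^4 + 70*u^3 + 122*u^2 + 34*u + 10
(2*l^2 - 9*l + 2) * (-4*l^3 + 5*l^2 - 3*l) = -8*l^5 + 46*l^4 - 59*l^3 + 37*l^2 - 6*l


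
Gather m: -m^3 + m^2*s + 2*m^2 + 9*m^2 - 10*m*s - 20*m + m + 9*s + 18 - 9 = -m^3 + m^2*(s + 11) + m*(-10*s - 19) + 9*s + 9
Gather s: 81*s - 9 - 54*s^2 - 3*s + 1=-54*s^2 + 78*s - 8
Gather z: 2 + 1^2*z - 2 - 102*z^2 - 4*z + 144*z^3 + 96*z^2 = 144*z^3 - 6*z^2 - 3*z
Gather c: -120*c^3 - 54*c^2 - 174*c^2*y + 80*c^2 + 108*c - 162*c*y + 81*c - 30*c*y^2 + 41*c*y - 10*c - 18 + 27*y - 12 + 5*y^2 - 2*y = -120*c^3 + c^2*(26 - 174*y) + c*(-30*y^2 - 121*y + 179) + 5*y^2 + 25*y - 30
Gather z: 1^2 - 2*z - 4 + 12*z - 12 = 10*z - 15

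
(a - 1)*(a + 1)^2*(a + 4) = a^4 + 5*a^3 + 3*a^2 - 5*a - 4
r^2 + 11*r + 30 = (r + 5)*(r + 6)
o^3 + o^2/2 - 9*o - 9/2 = (o - 3)*(o + 1/2)*(o + 3)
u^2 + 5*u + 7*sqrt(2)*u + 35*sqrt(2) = (u + 5)*(u + 7*sqrt(2))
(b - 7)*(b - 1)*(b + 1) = b^3 - 7*b^2 - b + 7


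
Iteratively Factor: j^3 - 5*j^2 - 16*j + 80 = (j - 5)*(j^2 - 16) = (j - 5)*(j + 4)*(j - 4)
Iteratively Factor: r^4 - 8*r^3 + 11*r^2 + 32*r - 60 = (r - 2)*(r^3 - 6*r^2 - r + 30) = (r - 5)*(r - 2)*(r^2 - r - 6) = (r - 5)*(r - 2)*(r + 2)*(r - 3)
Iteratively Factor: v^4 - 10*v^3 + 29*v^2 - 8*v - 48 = (v - 3)*(v^3 - 7*v^2 + 8*v + 16) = (v - 4)*(v - 3)*(v^2 - 3*v - 4) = (v - 4)*(v - 3)*(v + 1)*(v - 4)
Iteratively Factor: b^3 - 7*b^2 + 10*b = (b - 5)*(b^2 - 2*b) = (b - 5)*(b - 2)*(b)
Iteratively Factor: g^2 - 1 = (g + 1)*(g - 1)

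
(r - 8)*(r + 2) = r^2 - 6*r - 16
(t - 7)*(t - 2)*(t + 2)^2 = t^4 - 5*t^3 - 18*t^2 + 20*t + 56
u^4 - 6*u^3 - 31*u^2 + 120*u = u*(u - 8)*(u - 3)*(u + 5)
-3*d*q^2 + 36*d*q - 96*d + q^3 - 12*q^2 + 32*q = (-3*d + q)*(q - 8)*(q - 4)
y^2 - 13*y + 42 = (y - 7)*(y - 6)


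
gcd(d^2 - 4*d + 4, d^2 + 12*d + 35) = 1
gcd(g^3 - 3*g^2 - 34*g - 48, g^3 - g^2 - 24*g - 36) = g^2 + 5*g + 6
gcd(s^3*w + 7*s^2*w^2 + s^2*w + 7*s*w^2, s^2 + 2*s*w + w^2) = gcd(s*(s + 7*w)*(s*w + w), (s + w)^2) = 1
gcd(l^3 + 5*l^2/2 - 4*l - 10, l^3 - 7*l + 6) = l - 2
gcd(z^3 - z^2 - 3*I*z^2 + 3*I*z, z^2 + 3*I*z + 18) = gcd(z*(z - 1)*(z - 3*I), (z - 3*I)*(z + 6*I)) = z - 3*I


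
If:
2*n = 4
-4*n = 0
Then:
No Solution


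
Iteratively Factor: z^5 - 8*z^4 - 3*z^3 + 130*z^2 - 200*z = (z + 4)*(z^4 - 12*z^3 + 45*z^2 - 50*z) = (z - 5)*(z + 4)*(z^3 - 7*z^2 + 10*z) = (z - 5)*(z - 2)*(z + 4)*(z^2 - 5*z) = z*(z - 5)*(z - 2)*(z + 4)*(z - 5)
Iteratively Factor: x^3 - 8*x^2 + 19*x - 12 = (x - 4)*(x^2 - 4*x + 3) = (x - 4)*(x - 1)*(x - 3)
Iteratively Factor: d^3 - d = (d)*(d^2 - 1) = d*(d - 1)*(d + 1)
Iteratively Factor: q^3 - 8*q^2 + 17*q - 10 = (q - 1)*(q^2 - 7*q + 10) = (q - 5)*(q - 1)*(q - 2)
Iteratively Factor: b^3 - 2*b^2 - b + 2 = (b + 1)*(b^2 - 3*b + 2) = (b - 2)*(b + 1)*(b - 1)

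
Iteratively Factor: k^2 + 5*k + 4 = (k + 1)*(k + 4)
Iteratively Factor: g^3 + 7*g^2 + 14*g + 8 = (g + 2)*(g^2 + 5*g + 4) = (g + 2)*(g + 4)*(g + 1)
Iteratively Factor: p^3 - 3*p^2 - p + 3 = (p + 1)*(p^2 - 4*p + 3) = (p - 1)*(p + 1)*(p - 3)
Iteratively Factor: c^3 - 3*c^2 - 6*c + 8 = (c + 2)*(c^2 - 5*c + 4) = (c - 1)*(c + 2)*(c - 4)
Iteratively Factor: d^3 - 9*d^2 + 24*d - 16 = (d - 1)*(d^2 - 8*d + 16) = (d - 4)*(d - 1)*(d - 4)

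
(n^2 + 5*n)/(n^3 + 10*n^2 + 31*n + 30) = n/(n^2 + 5*n + 6)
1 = 1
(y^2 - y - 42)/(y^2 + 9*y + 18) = (y - 7)/(y + 3)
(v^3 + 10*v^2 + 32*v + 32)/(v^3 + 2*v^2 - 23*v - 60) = (v^2 + 6*v + 8)/(v^2 - 2*v - 15)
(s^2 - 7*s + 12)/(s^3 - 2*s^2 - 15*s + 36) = (s - 4)/(s^2 + s - 12)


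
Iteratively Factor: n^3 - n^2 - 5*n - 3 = (n + 1)*(n^2 - 2*n - 3) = (n - 3)*(n + 1)*(n + 1)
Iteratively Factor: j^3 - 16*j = (j + 4)*(j^2 - 4*j) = j*(j + 4)*(j - 4)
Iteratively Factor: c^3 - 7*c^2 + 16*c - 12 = (c - 2)*(c^2 - 5*c + 6) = (c - 3)*(c - 2)*(c - 2)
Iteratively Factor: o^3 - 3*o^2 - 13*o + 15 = (o - 5)*(o^2 + 2*o - 3) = (o - 5)*(o - 1)*(o + 3)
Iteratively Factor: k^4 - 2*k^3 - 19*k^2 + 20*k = (k)*(k^3 - 2*k^2 - 19*k + 20) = k*(k - 1)*(k^2 - k - 20) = k*(k - 5)*(k - 1)*(k + 4)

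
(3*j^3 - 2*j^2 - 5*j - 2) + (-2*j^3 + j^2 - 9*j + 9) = j^3 - j^2 - 14*j + 7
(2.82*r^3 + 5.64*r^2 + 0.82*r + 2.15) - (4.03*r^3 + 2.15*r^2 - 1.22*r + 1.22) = -1.21*r^3 + 3.49*r^2 + 2.04*r + 0.93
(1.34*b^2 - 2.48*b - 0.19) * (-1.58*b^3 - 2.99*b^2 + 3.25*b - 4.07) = -2.1172*b^5 - 0.0882000000000005*b^4 + 12.0704*b^3 - 12.9457*b^2 + 9.4761*b + 0.7733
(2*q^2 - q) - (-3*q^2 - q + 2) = 5*q^2 - 2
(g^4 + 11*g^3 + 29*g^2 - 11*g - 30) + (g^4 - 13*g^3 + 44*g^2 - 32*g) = 2*g^4 - 2*g^3 + 73*g^2 - 43*g - 30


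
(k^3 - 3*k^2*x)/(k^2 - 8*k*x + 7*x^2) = k^2*(k - 3*x)/(k^2 - 8*k*x + 7*x^2)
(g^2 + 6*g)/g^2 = (g + 6)/g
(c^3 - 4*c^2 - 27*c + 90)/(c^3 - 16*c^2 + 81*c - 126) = (c + 5)/(c - 7)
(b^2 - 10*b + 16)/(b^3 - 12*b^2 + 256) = (b - 2)/(b^2 - 4*b - 32)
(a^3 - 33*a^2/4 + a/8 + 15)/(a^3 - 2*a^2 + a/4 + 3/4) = (4*a^2 - 27*a - 40)/(2*(2*a^2 - a - 1))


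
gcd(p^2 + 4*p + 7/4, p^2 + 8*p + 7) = 1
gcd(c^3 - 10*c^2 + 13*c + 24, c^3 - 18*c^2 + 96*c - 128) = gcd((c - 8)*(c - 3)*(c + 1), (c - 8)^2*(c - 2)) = c - 8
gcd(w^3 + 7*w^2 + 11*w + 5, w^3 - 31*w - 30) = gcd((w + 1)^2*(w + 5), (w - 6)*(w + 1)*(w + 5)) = w^2 + 6*w + 5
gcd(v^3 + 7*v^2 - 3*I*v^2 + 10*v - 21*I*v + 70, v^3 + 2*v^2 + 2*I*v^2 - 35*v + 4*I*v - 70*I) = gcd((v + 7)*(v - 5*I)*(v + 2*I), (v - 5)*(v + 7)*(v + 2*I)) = v^2 + v*(7 + 2*I) + 14*I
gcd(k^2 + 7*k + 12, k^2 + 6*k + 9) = k + 3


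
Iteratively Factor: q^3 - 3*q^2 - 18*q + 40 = (q - 5)*(q^2 + 2*q - 8) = (q - 5)*(q + 4)*(q - 2)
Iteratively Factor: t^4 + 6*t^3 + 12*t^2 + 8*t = (t + 2)*(t^3 + 4*t^2 + 4*t) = (t + 2)^2*(t^2 + 2*t) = t*(t + 2)^2*(t + 2)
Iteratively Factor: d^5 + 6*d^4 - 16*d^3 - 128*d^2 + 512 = (d - 2)*(d^4 + 8*d^3 - 128*d - 256) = (d - 4)*(d - 2)*(d^3 + 12*d^2 + 48*d + 64) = (d - 4)*(d - 2)*(d + 4)*(d^2 + 8*d + 16) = (d - 4)*(d - 2)*(d + 4)^2*(d + 4)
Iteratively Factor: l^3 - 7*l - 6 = (l + 1)*(l^2 - l - 6) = (l + 1)*(l + 2)*(l - 3)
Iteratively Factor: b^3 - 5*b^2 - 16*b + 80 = (b - 5)*(b^2 - 16) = (b - 5)*(b + 4)*(b - 4)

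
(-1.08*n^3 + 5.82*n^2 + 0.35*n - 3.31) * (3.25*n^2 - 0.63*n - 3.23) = -3.51*n^5 + 19.5954*n^4 + 0.9593*n^3 - 29.7766*n^2 + 0.9548*n + 10.6913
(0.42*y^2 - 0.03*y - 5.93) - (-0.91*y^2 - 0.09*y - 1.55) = 1.33*y^2 + 0.06*y - 4.38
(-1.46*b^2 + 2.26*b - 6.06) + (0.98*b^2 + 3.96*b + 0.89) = -0.48*b^2 + 6.22*b - 5.17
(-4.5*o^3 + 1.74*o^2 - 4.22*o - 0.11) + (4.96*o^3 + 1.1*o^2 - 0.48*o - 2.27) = 0.46*o^3 + 2.84*o^2 - 4.7*o - 2.38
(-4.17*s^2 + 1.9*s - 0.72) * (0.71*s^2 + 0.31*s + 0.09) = -2.9607*s^4 + 0.0563*s^3 - 0.2975*s^2 - 0.0522*s - 0.0648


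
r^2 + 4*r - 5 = (r - 1)*(r + 5)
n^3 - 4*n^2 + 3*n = n*(n - 3)*(n - 1)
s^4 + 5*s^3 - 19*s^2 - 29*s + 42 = (s - 3)*(s - 1)*(s + 2)*(s + 7)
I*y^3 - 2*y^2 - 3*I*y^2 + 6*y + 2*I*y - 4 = (y - 2)*(y + 2*I)*(I*y - I)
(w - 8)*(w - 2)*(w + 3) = w^3 - 7*w^2 - 14*w + 48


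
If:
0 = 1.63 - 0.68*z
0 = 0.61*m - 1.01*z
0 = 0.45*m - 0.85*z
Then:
No Solution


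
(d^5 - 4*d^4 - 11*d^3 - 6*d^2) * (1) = d^5 - 4*d^4 - 11*d^3 - 6*d^2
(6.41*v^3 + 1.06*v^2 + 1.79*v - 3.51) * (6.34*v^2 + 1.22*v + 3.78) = 40.6394*v^5 + 14.5406*v^4 + 36.8716*v^3 - 16.0628*v^2 + 2.484*v - 13.2678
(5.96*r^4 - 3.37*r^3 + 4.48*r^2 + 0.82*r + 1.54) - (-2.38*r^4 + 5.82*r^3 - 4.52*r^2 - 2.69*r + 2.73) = 8.34*r^4 - 9.19*r^3 + 9.0*r^2 + 3.51*r - 1.19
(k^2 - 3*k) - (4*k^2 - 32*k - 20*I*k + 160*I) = -3*k^2 + 29*k + 20*I*k - 160*I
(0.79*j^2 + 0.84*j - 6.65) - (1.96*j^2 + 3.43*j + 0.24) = -1.17*j^2 - 2.59*j - 6.89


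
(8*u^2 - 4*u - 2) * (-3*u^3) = -24*u^5 + 12*u^4 + 6*u^3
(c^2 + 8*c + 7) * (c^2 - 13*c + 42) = c^4 - 5*c^3 - 55*c^2 + 245*c + 294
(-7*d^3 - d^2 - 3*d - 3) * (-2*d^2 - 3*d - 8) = 14*d^5 + 23*d^4 + 65*d^3 + 23*d^2 + 33*d + 24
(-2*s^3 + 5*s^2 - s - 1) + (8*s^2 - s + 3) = -2*s^3 + 13*s^2 - 2*s + 2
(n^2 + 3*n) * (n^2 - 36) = n^4 + 3*n^3 - 36*n^2 - 108*n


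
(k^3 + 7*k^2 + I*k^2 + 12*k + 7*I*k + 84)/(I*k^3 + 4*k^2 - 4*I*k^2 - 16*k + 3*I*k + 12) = (-I*k^3 + k^2*(1 - 7*I) + k*(7 - 12*I) - 84*I)/(k^3 - 4*k^2*(1 + I) + k*(3 + 16*I) - 12*I)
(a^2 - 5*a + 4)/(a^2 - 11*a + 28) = (a - 1)/(a - 7)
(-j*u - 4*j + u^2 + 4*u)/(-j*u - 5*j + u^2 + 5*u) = (u + 4)/(u + 5)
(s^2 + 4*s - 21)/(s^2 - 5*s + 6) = (s + 7)/(s - 2)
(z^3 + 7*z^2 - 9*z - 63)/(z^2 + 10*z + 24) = (z^3 + 7*z^2 - 9*z - 63)/(z^2 + 10*z + 24)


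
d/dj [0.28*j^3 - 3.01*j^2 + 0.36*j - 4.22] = 0.84*j^2 - 6.02*j + 0.36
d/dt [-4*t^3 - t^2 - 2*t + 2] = -12*t^2 - 2*t - 2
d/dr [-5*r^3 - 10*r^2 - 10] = 5*r*(-3*r - 4)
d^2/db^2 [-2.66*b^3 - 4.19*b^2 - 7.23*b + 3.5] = -15.96*b - 8.38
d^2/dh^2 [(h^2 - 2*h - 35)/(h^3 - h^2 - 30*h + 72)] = 2*(h^6 - 6*h^5 - 114*h^4 - 316*h^3 + 4125*h^2 + 3978*h - 33156)/(h^9 - 3*h^8 - 87*h^7 + 395*h^6 + 2178*h^5 - 15444*h^4 + 1512*h^3 + 178848*h^2 - 466560*h + 373248)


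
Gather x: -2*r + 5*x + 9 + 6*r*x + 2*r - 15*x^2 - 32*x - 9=-15*x^2 + x*(6*r - 27)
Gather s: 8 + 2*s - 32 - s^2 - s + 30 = -s^2 + s + 6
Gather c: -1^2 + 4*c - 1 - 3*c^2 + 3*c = -3*c^2 + 7*c - 2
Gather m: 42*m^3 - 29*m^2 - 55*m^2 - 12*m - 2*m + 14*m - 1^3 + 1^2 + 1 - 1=42*m^3 - 84*m^2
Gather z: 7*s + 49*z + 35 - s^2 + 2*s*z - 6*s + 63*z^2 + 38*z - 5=-s^2 + s + 63*z^2 + z*(2*s + 87) + 30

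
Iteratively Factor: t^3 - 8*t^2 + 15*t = (t)*(t^2 - 8*t + 15) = t*(t - 5)*(t - 3)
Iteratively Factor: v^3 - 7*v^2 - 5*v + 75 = (v + 3)*(v^2 - 10*v + 25) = (v - 5)*(v + 3)*(v - 5)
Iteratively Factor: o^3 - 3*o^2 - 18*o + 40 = (o - 2)*(o^2 - o - 20) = (o - 5)*(o - 2)*(o + 4)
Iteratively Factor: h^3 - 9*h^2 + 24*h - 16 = (h - 4)*(h^2 - 5*h + 4) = (h - 4)^2*(h - 1)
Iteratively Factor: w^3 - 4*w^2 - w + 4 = (w + 1)*(w^2 - 5*w + 4) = (w - 1)*(w + 1)*(w - 4)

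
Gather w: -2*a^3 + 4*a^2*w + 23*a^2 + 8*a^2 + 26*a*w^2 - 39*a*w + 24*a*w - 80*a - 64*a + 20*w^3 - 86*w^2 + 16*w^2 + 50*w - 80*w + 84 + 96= -2*a^3 + 31*a^2 - 144*a + 20*w^3 + w^2*(26*a - 70) + w*(4*a^2 - 15*a - 30) + 180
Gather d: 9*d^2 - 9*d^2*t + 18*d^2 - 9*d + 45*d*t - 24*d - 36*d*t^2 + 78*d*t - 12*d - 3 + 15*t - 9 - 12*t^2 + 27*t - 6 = d^2*(27 - 9*t) + d*(-36*t^2 + 123*t - 45) - 12*t^2 + 42*t - 18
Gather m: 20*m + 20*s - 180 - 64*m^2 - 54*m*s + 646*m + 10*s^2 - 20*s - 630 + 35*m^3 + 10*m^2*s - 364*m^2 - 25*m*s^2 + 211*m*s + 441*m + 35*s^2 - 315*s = 35*m^3 + m^2*(10*s - 428) + m*(-25*s^2 + 157*s + 1107) + 45*s^2 - 315*s - 810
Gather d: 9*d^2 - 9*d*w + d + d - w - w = 9*d^2 + d*(2 - 9*w) - 2*w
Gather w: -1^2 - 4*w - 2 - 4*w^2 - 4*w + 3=-4*w^2 - 8*w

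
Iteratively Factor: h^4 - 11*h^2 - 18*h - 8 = (h + 1)*(h^3 - h^2 - 10*h - 8) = (h - 4)*(h + 1)*(h^2 + 3*h + 2) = (h - 4)*(h + 1)*(h + 2)*(h + 1)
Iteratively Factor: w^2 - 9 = (w - 3)*(w + 3)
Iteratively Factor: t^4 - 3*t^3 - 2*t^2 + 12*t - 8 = (t - 1)*(t^3 - 2*t^2 - 4*t + 8) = (t - 1)*(t + 2)*(t^2 - 4*t + 4) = (t - 2)*(t - 1)*(t + 2)*(t - 2)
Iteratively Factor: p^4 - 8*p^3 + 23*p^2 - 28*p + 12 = (p - 3)*(p^3 - 5*p^2 + 8*p - 4) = (p - 3)*(p - 2)*(p^2 - 3*p + 2) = (p - 3)*(p - 2)*(p - 1)*(p - 2)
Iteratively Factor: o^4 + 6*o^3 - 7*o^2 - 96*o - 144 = (o + 3)*(o^3 + 3*o^2 - 16*o - 48) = (o - 4)*(o + 3)*(o^2 + 7*o + 12) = (o - 4)*(o + 3)^2*(o + 4)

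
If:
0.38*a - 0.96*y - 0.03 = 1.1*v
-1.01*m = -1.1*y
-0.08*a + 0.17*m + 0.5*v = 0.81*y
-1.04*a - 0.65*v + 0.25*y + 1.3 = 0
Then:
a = 1.10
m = 0.09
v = 0.28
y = 0.08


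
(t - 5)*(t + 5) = t^2 - 25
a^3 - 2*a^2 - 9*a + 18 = (a - 3)*(a - 2)*(a + 3)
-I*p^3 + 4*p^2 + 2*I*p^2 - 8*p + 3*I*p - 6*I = (p - 2)*(p + 3*I)*(-I*p + 1)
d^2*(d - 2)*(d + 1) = d^4 - d^3 - 2*d^2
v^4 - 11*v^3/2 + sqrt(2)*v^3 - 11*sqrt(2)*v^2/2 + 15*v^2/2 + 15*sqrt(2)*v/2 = v*(v - 3)*(v - 5/2)*(v + sqrt(2))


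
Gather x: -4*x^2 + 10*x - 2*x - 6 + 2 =-4*x^2 + 8*x - 4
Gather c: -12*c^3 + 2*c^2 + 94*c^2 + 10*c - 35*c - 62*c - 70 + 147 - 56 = -12*c^3 + 96*c^2 - 87*c + 21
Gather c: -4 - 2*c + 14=10 - 2*c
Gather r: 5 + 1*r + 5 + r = 2*r + 10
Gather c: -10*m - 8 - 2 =-10*m - 10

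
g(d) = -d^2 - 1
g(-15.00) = -226.00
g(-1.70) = -3.89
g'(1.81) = -3.62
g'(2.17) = -4.34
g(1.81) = -4.28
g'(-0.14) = 0.28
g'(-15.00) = 30.00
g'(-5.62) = 11.24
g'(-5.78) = 11.56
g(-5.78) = -34.41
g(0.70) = -1.49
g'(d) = -2*d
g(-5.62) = -32.58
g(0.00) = -1.00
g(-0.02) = -1.00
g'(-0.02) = 0.04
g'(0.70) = -1.40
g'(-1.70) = 3.40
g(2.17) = -5.71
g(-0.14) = -1.02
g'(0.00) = 0.00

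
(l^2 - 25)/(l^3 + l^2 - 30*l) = (l + 5)/(l*(l + 6))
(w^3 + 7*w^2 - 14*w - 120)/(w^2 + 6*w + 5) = (w^2 + 2*w - 24)/(w + 1)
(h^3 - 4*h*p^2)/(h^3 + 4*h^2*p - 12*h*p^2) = (h + 2*p)/(h + 6*p)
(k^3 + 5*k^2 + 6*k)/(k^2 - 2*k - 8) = k*(k + 3)/(k - 4)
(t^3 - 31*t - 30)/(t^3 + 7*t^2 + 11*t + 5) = (t - 6)/(t + 1)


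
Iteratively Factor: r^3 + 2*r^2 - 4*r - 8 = (r - 2)*(r^2 + 4*r + 4) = (r - 2)*(r + 2)*(r + 2)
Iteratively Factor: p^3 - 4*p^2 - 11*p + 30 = (p - 2)*(p^2 - 2*p - 15) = (p - 5)*(p - 2)*(p + 3)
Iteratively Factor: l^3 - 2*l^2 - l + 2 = (l - 2)*(l^2 - 1) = (l - 2)*(l + 1)*(l - 1)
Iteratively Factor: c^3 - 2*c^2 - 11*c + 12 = (c - 4)*(c^2 + 2*c - 3) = (c - 4)*(c + 3)*(c - 1)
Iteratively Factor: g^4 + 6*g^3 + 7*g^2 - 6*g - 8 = (g + 4)*(g^3 + 2*g^2 - g - 2) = (g + 1)*(g + 4)*(g^2 + g - 2) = (g - 1)*(g + 1)*(g + 4)*(g + 2)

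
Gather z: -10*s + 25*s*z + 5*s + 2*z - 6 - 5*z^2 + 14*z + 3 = -5*s - 5*z^2 + z*(25*s + 16) - 3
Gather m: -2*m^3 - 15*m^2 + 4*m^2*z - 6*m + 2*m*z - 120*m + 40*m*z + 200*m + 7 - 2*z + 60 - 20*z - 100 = -2*m^3 + m^2*(4*z - 15) + m*(42*z + 74) - 22*z - 33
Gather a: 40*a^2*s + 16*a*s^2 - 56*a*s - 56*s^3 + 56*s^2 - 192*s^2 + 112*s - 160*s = 40*a^2*s + a*(16*s^2 - 56*s) - 56*s^3 - 136*s^2 - 48*s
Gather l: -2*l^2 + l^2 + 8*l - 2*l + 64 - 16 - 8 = -l^2 + 6*l + 40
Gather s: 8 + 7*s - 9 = 7*s - 1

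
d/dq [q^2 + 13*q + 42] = 2*q + 13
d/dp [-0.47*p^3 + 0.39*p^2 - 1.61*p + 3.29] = -1.41*p^2 + 0.78*p - 1.61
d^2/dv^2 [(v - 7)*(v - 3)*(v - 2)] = 6*v - 24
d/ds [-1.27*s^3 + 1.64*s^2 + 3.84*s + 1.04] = -3.81*s^2 + 3.28*s + 3.84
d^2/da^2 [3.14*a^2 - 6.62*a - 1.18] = 6.28000000000000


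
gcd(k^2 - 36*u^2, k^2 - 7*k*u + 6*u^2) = -k + 6*u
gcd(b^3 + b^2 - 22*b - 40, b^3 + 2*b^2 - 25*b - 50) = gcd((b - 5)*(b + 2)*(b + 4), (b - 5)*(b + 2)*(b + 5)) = b^2 - 3*b - 10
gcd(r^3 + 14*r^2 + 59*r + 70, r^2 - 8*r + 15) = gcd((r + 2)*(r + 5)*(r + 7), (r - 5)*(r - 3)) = 1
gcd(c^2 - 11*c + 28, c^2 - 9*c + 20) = c - 4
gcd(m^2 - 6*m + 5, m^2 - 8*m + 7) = m - 1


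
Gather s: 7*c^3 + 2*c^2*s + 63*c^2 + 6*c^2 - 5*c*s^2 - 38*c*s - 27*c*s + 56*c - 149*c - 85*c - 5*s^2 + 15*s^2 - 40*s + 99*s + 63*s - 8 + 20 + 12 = 7*c^3 + 69*c^2 - 178*c + s^2*(10 - 5*c) + s*(2*c^2 - 65*c + 122) + 24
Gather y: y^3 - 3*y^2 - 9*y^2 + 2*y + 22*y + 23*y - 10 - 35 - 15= y^3 - 12*y^2 + 47*y - 60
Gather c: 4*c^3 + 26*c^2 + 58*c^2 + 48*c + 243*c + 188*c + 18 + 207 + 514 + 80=4*c^3 + 84*c^2 + 479*c + 819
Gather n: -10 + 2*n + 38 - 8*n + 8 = 36 - 6*n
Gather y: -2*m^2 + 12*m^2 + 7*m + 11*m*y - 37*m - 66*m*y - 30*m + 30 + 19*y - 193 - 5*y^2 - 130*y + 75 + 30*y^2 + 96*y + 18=10*m^2 - 60*m + 25*y^2 + y*(-55*m - 15) - 70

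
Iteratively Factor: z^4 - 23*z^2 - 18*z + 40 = (z - 5)*(z^3 + 5*z^2 + 2*z - 8) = (z - 5)*(z - 1)*(z^2 + 6*z + 8) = (z - 5)*(z - 1)*(z + 2)*(z + 4)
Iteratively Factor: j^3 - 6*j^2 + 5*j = (j)*(j^2 - 6*j + 5) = j*(j - 1)*(j - 5)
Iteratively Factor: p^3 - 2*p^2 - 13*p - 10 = (p + 1)*(p^2 - 3*p - 10) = (p - 5)*(p + 1)*(p + 2)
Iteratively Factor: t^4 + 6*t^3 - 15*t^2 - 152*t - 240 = (t + 4)*(t^3 + 2*t^2 - 23*t - 60) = (t - 5)*(t + 4)*(t^2 + 7*t + 12) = (t - 5)*(t + 3)*(t + 4)*(t + 4)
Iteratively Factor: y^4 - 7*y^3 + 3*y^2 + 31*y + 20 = (y - 4)*(y^3 - 3*y^2 - 9*y - 5) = (y - 4)*(y + 1)*(y^2 - 4*y - 5) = (y - 4)*(y + 1)^2*(y - 5)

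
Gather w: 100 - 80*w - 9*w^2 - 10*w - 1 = -9*w^2 - 90*w + 99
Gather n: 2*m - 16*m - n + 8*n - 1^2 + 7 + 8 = -14*m + 7*n + 14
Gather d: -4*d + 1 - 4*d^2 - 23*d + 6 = -4*d^2 - 27*d + 7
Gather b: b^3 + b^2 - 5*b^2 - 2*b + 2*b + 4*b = b^3 - 4*b^2 + 4*b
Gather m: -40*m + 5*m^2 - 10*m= 5*m^2 - 50*m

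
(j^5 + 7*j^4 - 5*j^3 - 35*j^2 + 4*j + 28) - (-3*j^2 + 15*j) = j^5 + 7*j^4 - 5*j^3 - 32*j^2 - 11*j + 28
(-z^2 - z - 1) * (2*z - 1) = -2*z^3 - z^2 - z + 1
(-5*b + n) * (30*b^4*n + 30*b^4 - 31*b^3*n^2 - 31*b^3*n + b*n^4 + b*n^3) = -150*b^5*n - 150*b^5 + 185*b^4*n^2 + 185*b^4*n - 31*b^3*n^3 - 31*b^3*n^2 - 5*b^2*n^4 - 5*b^2*n^3 + b*n^5 + b*n^4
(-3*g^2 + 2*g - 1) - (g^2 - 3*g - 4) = -4*g^2 + 5*g + 3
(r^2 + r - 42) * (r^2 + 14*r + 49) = r^4 + 15*r^3 + 21*r^2 - 539*r - 2058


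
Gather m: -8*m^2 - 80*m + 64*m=-8*m^2 - 16*m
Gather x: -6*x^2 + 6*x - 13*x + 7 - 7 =-6*x^2 - 7*x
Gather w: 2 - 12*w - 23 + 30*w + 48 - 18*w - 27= 0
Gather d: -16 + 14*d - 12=14*d - 28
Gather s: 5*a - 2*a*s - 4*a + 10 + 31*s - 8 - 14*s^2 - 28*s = a - 14*s^2 + s*(3 - 2*a) + 2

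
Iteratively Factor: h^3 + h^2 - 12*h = (h - 3)*(h^2 + 4*h) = h*(h - 3)*(h + 4)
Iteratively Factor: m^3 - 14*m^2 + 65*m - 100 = (m - 5)*(m^2 - 9*m + 20) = (m - 5)*(m - 4)*(m - 5)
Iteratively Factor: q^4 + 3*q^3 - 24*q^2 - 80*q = (q - 5)*(q^3 + 8*q^2 + 16*q) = q*(q - 5)*(q^2 + 8*q + 16) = q*(q - 5)*(q + 4)*(q + 4)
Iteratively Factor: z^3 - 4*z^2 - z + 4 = (z - 1)*(z^2 - 3*z - 4) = (z - 1)*(z + 1)*(z - 4)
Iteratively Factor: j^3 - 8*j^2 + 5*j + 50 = (j - 5)*(j^2 - 3*j - 10) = (j - 5)*(j + 2)*(j - 5)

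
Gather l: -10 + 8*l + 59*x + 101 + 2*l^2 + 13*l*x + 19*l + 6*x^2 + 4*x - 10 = 2*l^2 + l*(13*x + 27) + 6*x^2 + 63*x + 81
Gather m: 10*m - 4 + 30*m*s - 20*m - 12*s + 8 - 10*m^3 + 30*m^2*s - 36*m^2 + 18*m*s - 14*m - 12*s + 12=-10*m^3 + m^2*(30*s - 36) + m*(48*s - 24) - 24*s + 16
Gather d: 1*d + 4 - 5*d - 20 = -4*d - 16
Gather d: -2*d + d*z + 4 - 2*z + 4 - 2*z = d*(z - 2) - 4*z + 8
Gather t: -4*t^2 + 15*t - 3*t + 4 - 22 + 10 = -4*t^2 + 12*t - 8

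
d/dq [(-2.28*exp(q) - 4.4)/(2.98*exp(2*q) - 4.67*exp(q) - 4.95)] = (6.7944*exp(2*q) + 26.224*exp(q) - 9.262)*exp(q)/(8.8804*exp(4*q) - 27.8332*exp(3*q) - 7.6931*exp(2*q) + 46.233*exp(q) + 24.5025)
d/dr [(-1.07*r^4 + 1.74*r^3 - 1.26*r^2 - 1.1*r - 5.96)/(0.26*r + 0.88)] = (-0.8346*r^4 - 2.8616*r^3 + 4.266*r^2 - 2.2176*r + 0.5816)/(0.0676*r^2 + 0.4576*r + 0.7744)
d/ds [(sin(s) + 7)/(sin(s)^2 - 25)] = (-14*sin(s) + cos(s)^2 - 26)*cos(s)/(sin(s)^2 - 25)^2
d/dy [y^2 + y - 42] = 2*y + 1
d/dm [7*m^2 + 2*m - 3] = 14*m + 2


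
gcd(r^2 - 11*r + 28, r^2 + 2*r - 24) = r - 4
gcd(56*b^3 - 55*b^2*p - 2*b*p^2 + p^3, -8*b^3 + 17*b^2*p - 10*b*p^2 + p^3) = 8*b^2 - 9*b*p + p^2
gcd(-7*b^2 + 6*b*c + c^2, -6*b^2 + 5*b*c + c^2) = b - c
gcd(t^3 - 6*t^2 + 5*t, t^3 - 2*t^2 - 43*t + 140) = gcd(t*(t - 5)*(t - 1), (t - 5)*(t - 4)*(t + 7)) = t - 5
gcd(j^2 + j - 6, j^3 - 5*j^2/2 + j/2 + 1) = j - 2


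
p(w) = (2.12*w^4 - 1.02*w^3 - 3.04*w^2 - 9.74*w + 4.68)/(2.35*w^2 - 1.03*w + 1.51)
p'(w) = (1.03 - 4.7*w)*(2.12*w^4 - 1.02*w^3 - 3.04*w^2 - 9.74*w + 4.68)/(2.35*w^2 - 1.03*w + 1.51)^2 + (8.48*w^3 - 3.06*w^2 - 6.08*w - 9.74)/(2.35*w^2 - 1.03*w + 1.51)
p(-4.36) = 16.58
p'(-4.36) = -7.65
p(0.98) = -2.46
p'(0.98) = -0.67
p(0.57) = -1.08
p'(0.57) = -6.43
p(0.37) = 0.45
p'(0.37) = -8.48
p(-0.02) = 3.18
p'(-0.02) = -3.95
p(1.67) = -1.31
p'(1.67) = 3.16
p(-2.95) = 7.75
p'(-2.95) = -4.83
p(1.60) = -1.53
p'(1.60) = 2.95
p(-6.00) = 31.66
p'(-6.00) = -10.72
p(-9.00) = 72.09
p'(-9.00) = -16.21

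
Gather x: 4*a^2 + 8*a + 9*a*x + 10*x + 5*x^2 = 4*a^2 + 8*a + 5*x^2 + x*(9*a + 10)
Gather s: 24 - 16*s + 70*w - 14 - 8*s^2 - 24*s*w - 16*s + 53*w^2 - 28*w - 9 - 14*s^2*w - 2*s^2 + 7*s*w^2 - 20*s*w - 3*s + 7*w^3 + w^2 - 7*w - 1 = s^2*(-14*w - 10) + s*(7*w^2 - 44*w - 35) + 7*w^3 + 54*w^2 + 35*w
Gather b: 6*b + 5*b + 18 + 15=11*b + 33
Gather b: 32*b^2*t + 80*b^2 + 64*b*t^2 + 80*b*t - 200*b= b^2*(32*t + 80) + b*(64*t^2 + 80*t - 200)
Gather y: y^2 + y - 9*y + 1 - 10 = y^2 - 8*y - 9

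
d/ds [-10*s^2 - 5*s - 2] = -20*s - 5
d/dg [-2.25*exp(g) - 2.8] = -2.25*exp(g)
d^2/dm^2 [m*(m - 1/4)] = 2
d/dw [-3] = 0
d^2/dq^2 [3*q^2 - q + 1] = 6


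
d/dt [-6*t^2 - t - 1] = -12*t - 1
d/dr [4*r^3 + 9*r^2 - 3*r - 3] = 12*r^2 + 18*r - 3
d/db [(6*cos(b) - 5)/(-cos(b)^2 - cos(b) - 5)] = (6*sin(b)^2 + 10*cos(b) + 29)*sin(b)/(cos(b)^2 + cos(b) + 5)^2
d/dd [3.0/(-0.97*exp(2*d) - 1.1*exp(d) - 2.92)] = (5.82*exp(d) + 3.3)*exp(d)/(0.97*exp(2*d) + 1.1*exp(d) + 2.92)^2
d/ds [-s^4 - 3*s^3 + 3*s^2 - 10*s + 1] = -4*s^3 - 9*s^2 + 6*s - 10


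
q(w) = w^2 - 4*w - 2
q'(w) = 2*w - 4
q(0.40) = -3.44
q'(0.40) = -3.20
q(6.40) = 13.36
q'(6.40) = 8.80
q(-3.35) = 22.62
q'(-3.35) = -10.70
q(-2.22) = 11.81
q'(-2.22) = -8.44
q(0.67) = -4.23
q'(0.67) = -2.66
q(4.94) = 2.64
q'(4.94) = 5.88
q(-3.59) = 25.25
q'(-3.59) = -11.18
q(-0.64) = 0.97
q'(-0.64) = -5.28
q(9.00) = 43.00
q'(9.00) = 14.00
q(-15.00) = 283.00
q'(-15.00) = -34.00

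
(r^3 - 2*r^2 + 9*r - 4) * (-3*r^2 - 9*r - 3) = -3*r^5 - 3*r^4 - 12*r^3 - 63*r^2 + 9*r + 12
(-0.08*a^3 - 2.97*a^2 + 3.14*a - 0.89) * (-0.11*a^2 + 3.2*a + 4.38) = 0.0088*a^5 + 0.0707*a^4 - 10.1998*a^3 - 2.8627*a^2 + 10.9052*a - 3.8982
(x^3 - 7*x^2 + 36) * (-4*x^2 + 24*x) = -4*x^5 + 52*x^4 - 168*x^3 - 144*x^2 + 864*x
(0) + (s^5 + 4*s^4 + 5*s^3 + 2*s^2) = s^5 + 4*s^4 + 5*s^3 + 2*s^2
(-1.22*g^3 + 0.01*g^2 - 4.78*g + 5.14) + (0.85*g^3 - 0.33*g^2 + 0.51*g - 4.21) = -0.37*g^3 - 0.32*g^2 - 4.27*g + 0.93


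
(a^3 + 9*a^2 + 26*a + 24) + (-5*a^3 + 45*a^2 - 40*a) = -4*a^3 + 54*a^2 - 14*a + 24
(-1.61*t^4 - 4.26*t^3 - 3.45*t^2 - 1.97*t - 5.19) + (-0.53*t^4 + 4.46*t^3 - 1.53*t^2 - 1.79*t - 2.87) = -2.14*t^4 + 0.2*t^3 - 4.98*t^2 - 3.76*t - 8.06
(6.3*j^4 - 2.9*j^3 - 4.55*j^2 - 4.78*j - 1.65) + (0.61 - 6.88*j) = 6.3*j^4 - 2.9*j^3 - 4.55*j^2 - 11.66*j - 1.04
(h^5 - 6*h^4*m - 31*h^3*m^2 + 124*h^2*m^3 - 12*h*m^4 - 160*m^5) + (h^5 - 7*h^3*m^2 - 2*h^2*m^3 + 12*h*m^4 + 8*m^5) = 2*h^5 - 6*h^4*m - 38*h^3*m^2 + 122*h^2*m^3 - 152*m^5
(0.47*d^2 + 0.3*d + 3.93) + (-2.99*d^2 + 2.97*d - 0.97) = -2.52*d^2 + 3.27*d + 2.96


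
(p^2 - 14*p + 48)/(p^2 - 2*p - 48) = (p - 6)/(p + 6)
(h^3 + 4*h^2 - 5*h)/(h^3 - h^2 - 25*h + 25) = h/(h - 5)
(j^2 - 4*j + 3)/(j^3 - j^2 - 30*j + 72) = (j - 1)/(j^2 + 2*j - 24)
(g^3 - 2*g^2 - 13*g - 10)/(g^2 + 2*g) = g - 4 - 5/g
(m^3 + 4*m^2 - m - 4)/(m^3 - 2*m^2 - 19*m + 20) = (m + 1)/(m - 5)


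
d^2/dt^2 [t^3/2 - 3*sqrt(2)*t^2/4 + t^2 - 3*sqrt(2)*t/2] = 3*t - 3*sqrt(2)/2 + 2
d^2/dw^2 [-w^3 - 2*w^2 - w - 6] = -6*w - 4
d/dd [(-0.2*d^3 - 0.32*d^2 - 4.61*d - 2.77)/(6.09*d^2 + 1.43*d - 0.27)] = (-1.218*d^4 - 0.572*d^3 + 27.7793*d^2 + 33.9114*d + 5.2058)/(37.0881*d^4 + 17.4174*d^3 - 1.2437*d^2 - 0.7722*d + 0.0729)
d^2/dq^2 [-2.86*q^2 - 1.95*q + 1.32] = -5.72000000000000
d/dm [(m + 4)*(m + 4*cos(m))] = m - (m + 4)*(4*sin(m) - 1) + 4*cos(m)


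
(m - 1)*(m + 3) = m^2 + 2*m - 3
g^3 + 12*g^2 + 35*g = g*(g + 5)*(g + 7)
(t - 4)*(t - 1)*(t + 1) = t^3 - 4*t^2 - t + 4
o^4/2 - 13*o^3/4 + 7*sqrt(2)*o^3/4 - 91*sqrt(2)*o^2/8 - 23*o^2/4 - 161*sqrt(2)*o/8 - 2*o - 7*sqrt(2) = (o/2 + 1/2)*(o - 8)*(o + 1/2)*(o + 7*sqrt(2)/2)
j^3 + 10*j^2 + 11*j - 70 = (j - 2)*(j + 5)*(j + 7)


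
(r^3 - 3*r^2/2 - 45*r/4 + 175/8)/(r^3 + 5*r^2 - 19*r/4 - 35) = (r - 5/2)/(r + 4)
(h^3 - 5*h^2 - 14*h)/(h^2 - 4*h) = (h^2 - 5*h - 14)/(h - 4)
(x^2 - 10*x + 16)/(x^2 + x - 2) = (x^2 - 10*x + 16)/(x^2 + x - 2)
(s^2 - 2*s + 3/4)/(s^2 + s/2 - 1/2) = (s - 3/2)/(s + 1)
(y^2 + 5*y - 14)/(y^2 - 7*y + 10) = (y + 7)/(y - 5)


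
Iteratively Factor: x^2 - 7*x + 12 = (x - 3)*(x - 4)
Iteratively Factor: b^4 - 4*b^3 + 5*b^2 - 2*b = (b - 2)*(b^3 - 2*b^2 + b) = b*(b - 2)*(b^2 - 2*b + 1) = b*(b - 2)*(b - 1)*(b - 1)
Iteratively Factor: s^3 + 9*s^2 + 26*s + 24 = (s + 4)*(s^2 + 5*s + 6) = (s + 3)*(s + 4)*(s + 2)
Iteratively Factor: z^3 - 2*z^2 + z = (z)*(z^2 - 2*z + 1) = z*(z - 1)*(z - 1)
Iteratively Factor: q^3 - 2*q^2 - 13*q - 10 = (q + 2)*(q^2 - 4*q - 5) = (q + 1)*(q + 2)*(q - 5)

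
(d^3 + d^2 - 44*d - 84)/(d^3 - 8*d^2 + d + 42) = (d + 6)/(d - 3)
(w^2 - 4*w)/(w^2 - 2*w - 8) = w/(w + 2)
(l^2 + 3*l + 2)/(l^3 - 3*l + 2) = (l + 1)/(l^2 - 2*l + 1)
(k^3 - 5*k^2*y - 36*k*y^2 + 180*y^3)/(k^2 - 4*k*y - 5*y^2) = (k^2 - 36*y^2)/(k + y)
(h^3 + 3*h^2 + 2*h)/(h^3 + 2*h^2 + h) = (h + 2)/(h + 1)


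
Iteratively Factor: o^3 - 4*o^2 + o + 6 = (o + 1)*(o^2 - 5*o + 6) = (o - 2)*(o + 1)*(o - 3)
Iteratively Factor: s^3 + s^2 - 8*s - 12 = (s - 3)*(s^2 + 4*s + 4) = (s - 3)*(s + 2)*(s + 2)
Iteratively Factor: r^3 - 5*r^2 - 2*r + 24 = (r + 2)*(r^2 - 7*r + 12) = (r - 3)*(r + 2)*(r - 4)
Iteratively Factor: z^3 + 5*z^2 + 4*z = (z)*(z^2 + 5*z + 4) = z*(z + 1)*(z + 4)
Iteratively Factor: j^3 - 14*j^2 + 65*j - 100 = (j - 5)*(j^2 - 9*j + 20) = (j - 5)*(j - 4)*(j - 5)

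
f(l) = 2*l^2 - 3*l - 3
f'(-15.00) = -63.00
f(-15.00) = 492.00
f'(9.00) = 33.00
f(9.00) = 132.00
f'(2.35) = 6.40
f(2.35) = 1.00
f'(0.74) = -0.04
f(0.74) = -4.12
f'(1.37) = 2.48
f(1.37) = -3.36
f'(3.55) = 11.20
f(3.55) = 11.56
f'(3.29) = 10.16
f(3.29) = 8.78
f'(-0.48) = -4.92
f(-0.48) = -1.10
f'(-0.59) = -5.36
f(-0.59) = -0.53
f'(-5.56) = -25.24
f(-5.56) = 75.51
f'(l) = 4*l - 3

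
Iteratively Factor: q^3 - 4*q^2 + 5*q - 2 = (q - 2)*(q^2 - 2*q + 1) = (q - 2)*(q - 1)*(q - 1)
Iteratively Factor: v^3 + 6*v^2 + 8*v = (v + 4)*(v^2 + 2*v) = (v + 2)*(v + 4)*(v)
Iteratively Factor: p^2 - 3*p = (p)*(p - 3)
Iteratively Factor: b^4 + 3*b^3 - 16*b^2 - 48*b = (b + 4)*(b^3 - b^2 - 12*b) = b*(b + 4)*(b^2 - b - 12) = b*(b - 4)*(b + 4)*(b + 3)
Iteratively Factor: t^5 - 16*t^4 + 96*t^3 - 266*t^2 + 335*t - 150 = (t - 5)*(t^4 - 11*t^3 + 41*t^2 - 61*t + 30) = (t - 5)*(t - 1)*(t^3 - 10*t^2 + 31*t - 30) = (t - 5)^2*(t - 1)*(t^2 - 5*t + 6) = (t - 5)^2*(t - 2)*(t - 1)*(t - 3)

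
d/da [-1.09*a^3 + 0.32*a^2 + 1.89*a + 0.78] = -3.27*a^2 + 0.64*a + 1.89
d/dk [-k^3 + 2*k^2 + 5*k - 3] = -3*k^2 + 4*k + 5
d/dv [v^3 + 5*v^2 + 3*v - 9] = 3*v^2 + 10*v + 3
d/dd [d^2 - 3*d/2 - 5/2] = 2*d - 3/2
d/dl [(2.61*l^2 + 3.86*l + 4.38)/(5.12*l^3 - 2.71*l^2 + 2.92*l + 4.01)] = (-13.3632*l^4 - 39.5264*l^3 - 49.195*l^2 + 44.6718*l + 2.689)/(26.2144*l^6 - 27.7504*l^5 + 37.2449*l^4 + 25.236*l^3 - 13.2078*l^2 + 23.4184*l + 16.0801)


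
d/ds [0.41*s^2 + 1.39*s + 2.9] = 0.82*s + 1.39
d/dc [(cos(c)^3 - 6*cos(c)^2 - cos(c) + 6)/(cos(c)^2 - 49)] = (-cos(c)^4 + 146*cos(c)^2 - 576*cos(c) - 49)*sin(c)/((cos(c) - 7)^2*(cos(c) + 7)^2)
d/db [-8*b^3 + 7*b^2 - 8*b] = -24*b^2 + 14*b - 8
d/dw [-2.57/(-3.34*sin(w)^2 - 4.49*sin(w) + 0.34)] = -(17.1676*sin(w) + 11.5393)*cos(w)/(3.34*sin(w)^2 + 4.49*sin(w) - 0.34)^2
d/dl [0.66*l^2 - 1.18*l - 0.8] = 1.32*l - 1.18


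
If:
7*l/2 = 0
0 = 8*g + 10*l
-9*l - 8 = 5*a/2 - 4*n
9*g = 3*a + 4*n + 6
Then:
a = -28/11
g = 0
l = 0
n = 9/22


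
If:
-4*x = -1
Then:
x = 1/4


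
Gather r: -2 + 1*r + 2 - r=0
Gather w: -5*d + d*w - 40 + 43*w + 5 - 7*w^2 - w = -5*d - 7*w^2 + w*(d + 42) - 35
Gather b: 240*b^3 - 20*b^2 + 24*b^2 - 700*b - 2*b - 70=240*b^3 + 4*b^2 - 702*b - 70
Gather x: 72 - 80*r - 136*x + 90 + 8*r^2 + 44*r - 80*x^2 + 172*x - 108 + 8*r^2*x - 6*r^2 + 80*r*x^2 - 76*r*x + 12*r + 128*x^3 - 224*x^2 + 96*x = 2*r^2 - 24*r + 128*x^3 + x^2*(80*r - 304) + x*(8*r^2 - 76*r + 132) + 54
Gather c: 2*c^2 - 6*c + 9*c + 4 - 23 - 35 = 2*c^2 + 3*c - 54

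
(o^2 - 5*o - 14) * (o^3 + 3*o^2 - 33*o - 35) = o^5 - 2*o^4 - 62*o^3 + 88*o^2 + 637*o + 490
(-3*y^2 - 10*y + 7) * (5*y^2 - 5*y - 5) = -15*y^4 - 35*y^3 + 100*y^2 + 15*y - 35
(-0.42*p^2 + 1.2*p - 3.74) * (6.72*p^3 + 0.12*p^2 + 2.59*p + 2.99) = -2.8224*p^5 + 8.0136*p^4 - 26.0766*p^3 + 1.4034*p^2 - 6.0986*p - 11.1826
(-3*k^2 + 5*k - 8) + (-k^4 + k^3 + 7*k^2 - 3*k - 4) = -k^4 + k^3 + 4*k^2 + 2*k - 12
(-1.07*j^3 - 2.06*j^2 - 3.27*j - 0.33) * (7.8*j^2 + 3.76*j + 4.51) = -8.346*j^5 - 20.0912*j^4 - 38.0773*j^3 - 24.1598*j^2 - 15.9885*j - 1.4883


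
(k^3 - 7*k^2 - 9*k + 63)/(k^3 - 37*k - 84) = (k - 3)/(k + 4)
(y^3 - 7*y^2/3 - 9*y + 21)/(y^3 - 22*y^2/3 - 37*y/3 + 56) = (y - 3)/(y - 8)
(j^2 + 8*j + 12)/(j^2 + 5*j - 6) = (j + 2)/(j - 1)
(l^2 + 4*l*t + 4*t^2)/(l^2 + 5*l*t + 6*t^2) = (l + 2*t)/(l + 3*t)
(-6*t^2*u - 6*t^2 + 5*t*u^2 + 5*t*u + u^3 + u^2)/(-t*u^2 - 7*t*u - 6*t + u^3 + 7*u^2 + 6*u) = (6*t + u)/(u + 6)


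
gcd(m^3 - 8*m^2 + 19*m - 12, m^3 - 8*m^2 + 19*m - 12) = m^3 - 8*m^2 + 19*m - 12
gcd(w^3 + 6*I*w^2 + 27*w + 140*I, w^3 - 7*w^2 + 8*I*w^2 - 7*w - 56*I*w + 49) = w + 7*I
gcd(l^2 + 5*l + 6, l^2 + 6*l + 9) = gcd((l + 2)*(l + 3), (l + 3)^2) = l + 3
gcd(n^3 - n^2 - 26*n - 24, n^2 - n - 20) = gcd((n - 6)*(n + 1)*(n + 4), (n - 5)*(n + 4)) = n + 4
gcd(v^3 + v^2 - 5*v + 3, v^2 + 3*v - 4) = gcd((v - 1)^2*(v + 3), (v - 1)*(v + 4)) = v - 1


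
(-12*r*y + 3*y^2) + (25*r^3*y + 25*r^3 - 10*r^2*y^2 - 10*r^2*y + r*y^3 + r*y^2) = 25*r^3*y + 25*r^3 - 10*r^2*y^2 - 10*r^2*y + r*y^3 + r*y^2 - 12*r*y + 3*y^2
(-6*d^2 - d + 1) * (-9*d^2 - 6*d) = 54*d^4 + 45*d^3 - 3*d^2 - 6*d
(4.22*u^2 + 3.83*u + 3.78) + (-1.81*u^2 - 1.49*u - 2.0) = 2.41*u^2 + 2.34*u + 1.78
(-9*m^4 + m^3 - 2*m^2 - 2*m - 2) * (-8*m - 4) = 72*m^5 + 28*m^4 + 12*m^3 + 24*m^2 + 24*m + 8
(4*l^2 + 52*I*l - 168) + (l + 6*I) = 4*l^2 + l + 52*I*l - 168 + 6*I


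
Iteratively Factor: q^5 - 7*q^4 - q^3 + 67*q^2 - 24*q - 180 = (q + 2)*(q^4 - 9*q^3 + 17*q^2 + 33*q - 90) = (q - 3)*(q + 2)*(q^3 - 6*q^2 - q + 30) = (q - 5)*(q - 3)*(q + 2)*(q^2 - q - 6) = (q - 5)*(q - 3)*(q + 2)^2*(q - 3)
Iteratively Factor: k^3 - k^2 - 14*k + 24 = (k + 4)*(k^2 - 5*k + 6) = (k - 2)*(k + 4)*(k - 3)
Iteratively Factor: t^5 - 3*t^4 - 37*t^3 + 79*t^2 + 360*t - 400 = (t + 4)*(t^4 - 7*t^3 - 9*t^2 + 115*t - 100) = (t + 4)^2*(t^3 - 11*t^2 + 35*t - 25) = (t - 5)*(t + 4)^2*(t^2 - 6*t + 5) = (t - 5)^2*(t + 4)^2*(t - 1)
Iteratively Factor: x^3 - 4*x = (x)*(x^2 - 4) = x*(x - 2)*(x + 2)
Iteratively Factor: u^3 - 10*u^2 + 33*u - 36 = (u - 3)*(u^2 - 7*u + 12) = (u - 4)*(u - 3)*(u - 3)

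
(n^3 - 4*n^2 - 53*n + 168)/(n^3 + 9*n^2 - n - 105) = (n - 8)/(n + 5)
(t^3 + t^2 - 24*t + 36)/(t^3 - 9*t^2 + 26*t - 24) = (t + 6)/(t - 4)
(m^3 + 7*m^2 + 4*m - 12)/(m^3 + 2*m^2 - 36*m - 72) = (m - 1)/(m - 6)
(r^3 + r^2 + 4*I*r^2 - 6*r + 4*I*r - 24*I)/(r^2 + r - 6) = r + 4*I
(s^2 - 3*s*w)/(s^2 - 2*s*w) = (s - 3*w)/(s - 2*w)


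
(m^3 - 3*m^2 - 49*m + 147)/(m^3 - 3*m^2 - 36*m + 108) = (m^2 - 49)/(m^2 - 36)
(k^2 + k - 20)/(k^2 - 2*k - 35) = (k - 4)/(k - 7)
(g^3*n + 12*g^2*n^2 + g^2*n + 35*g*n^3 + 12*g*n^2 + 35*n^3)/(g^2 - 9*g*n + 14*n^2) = n*(g^3 + 12*g^2*n + g^2 + 35*g*n^2 + 12*g*n + 35*n^2)/(g^2 - 9*g*n + 14*n^2)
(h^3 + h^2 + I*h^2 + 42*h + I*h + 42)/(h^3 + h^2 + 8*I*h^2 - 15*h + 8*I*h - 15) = (h^2 + I*h + 42)/(h^2 + 8*I*h - 15)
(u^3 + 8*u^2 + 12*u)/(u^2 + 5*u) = (u^2 + 8*u + 12)/(u + 5)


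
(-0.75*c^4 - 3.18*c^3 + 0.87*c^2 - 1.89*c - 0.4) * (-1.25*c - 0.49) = 0.9375*c^5 + 4.3425*c^4 + 0.4707*c^3 + 1.9362*c^2 + 1.4261*c + 0.196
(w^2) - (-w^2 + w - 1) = 2*w^2 - w + 1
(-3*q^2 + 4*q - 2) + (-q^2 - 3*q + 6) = -4*q^2 + q + 4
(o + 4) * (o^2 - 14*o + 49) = o^3 - 10*o^2 - 7*o + 196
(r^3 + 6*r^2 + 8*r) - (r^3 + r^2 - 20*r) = 5*r^2 + 28*r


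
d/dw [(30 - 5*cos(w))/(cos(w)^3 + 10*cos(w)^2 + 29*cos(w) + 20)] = 5*(237*cos(w)/2 + 4*cos(2*w) - cos(3*w)/2 + 198)*sin(w)/(cos(w)^3 + 10*cos(w)^2 + 29*cos(w) + 20)^2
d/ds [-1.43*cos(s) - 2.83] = 1.43*sin(s)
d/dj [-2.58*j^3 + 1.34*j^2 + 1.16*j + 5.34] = -7.74*j^2 + 2.68*j + 1.16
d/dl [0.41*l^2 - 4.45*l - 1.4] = 0.82*l - 4.45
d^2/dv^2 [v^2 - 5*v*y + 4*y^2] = 2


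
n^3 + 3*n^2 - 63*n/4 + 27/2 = (n - 3/2)^2*(n + 6)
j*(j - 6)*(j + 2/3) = j^3 - 16*j^2/3 - 4*j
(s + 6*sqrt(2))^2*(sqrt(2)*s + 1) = sqrt(2)*s^3 + 25*s^2 + 84*sqrt(2)*s + 72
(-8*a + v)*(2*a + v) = -16*a^2 - 6*a*v + v^2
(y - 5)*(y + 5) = y^2 - 25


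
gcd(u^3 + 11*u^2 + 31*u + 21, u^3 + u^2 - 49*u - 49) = u^2 + 8*u + 7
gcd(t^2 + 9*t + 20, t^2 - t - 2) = 1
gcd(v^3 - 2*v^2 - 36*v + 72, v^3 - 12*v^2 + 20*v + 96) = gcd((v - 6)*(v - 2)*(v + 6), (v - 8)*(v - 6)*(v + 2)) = v - 6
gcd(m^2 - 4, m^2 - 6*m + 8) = m - 2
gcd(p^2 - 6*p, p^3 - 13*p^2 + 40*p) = p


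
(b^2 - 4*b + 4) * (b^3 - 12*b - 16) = b^5 - 4*b^4 - 8*b^3 + 32*b^2 + 16*b - 64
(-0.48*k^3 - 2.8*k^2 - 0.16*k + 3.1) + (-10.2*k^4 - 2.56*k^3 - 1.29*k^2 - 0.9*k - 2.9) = -10.2*k^4 - 3.04*k^3 - 4.09*k^2 - 1.06*k + 0.2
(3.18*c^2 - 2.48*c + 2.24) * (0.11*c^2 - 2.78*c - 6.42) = 0.3498*c^4 - 9.1132*c^3 - 13.2748*c^2 + 9.6944*c - 14.3808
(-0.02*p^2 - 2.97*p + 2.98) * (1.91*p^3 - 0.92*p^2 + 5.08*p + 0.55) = -0.0382*p^5 - 5.6543*p^4 + 8.3226*p^3 - 17.8402*p^2 + 13.5049*p + 1.639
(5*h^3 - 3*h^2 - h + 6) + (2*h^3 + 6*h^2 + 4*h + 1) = 7*h^3 + 3*h^2 + 3*h + 7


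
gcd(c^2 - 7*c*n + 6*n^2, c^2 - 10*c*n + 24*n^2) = c - 6*n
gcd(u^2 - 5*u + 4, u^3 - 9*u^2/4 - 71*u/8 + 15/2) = u - 4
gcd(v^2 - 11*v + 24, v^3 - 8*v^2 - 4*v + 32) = v - 8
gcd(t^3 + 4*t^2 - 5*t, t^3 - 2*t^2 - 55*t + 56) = t - 1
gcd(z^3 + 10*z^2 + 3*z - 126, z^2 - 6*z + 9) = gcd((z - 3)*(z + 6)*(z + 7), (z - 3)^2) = z - 3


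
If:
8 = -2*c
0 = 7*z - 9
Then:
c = -4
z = 9/7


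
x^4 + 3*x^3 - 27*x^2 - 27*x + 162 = (x - 3)^2*(x + 3)*(x + 6)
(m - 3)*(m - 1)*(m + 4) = m^3 - 13*m + 12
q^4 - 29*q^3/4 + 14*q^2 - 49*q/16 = q*(q - 7/2)^2*(q - 1/4)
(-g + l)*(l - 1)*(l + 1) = -g*l^2 + g + l^3 - l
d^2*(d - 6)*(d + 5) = d^4 - d^3 - 30*d^2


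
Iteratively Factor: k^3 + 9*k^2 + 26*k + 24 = (k + 4)*(k^2 + 5*k + 6) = (k + 3)*(k + 4)*(k + 2)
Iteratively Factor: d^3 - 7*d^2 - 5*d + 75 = (d + 3)*(d^2 - 10*d + 25) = (d - 5)*(d + 3)*(d - 5)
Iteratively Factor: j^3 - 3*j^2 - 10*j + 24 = (j + 3)*(j^2 - 6*j + 8) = (j - 4)*(j + 3)*(j - 2)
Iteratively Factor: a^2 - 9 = (a - 3)*(a + 3)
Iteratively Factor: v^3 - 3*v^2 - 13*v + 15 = (v - 5)*(v^2 + 2*v - 3) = (v - 5)*(v - 1)*(v + 3)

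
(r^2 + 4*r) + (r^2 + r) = 2*r^2 + 5*r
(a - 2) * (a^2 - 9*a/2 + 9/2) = a^3 - 13*a^2/2 + 27*a/2 - 9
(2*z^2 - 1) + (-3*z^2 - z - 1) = -z^2 - z - 2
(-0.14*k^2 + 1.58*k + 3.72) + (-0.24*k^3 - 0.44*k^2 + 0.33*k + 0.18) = -0.24*k^3 - 0.58*k^2 + 1.91*k + 3.9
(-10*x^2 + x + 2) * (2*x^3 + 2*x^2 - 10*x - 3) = -20*x^5 - 18*x^4 + 106*x^3 + 24*x^2 - 23*x - 6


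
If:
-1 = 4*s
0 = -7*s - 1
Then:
No Solution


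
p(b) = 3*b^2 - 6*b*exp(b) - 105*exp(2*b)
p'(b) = -6*b*exp(b) + 6*b - 210*exp(2*b) - 6*exp(b)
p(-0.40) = -45.09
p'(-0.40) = -99.17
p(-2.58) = 20.54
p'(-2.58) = -15.97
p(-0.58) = -29.96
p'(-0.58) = -70.72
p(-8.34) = 208.68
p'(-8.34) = -50.03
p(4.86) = -1751652.18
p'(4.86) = -3500428.72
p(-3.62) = 39.82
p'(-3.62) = -21.45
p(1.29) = -1408.82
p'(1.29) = -2813.57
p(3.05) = -47173.57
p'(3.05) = -94124.93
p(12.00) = -2781369541546.55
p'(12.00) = -5562728342068.86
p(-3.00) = 27.64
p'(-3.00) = -17.92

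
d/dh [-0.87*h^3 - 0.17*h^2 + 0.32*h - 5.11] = -2.61*h^2 - 0.34*h + 0.32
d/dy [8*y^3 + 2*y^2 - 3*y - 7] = 24*y^2 + 4*y - 3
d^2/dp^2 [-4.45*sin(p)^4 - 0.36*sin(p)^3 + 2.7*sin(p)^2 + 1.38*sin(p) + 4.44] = 71.2*sin(p)^4 + 3.24*sin(p)^3 - 64.2*sin(p)^2 - 3.54*sin(p) + 5.4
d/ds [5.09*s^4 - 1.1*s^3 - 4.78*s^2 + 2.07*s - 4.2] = 20.36*s^3 - 3.3*s^2 - 9.56*s + 2.07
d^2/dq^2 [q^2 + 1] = 2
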